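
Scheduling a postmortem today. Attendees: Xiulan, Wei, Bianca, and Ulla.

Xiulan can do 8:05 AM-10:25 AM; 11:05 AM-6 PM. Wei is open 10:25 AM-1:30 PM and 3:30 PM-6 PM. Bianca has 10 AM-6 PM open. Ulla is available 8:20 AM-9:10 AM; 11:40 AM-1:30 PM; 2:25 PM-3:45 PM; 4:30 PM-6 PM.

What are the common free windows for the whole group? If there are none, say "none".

Xiulan ∩ Wei: 11:05-13:30, 15:30-18:00.
Xiulan ∩ Wei ∩ Bianca: 11:05-13:30, 15:30-18:00.
Xiulan ∩ Wei ∩ Bianca ∩ Ulla: 11:40-13:30, 15:30-15:45, 16:30-18:00.
Those are the intersection windows.

11:40-13:30, 15:30-15:45, 16:30-18:00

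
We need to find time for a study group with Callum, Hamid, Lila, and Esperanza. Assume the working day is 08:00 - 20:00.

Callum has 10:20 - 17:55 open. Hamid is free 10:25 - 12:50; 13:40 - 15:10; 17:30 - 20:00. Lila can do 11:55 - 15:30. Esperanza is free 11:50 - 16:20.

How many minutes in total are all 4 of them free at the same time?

Callum ∩ Hamid: 10:25-12:50, 13:40-15:10, 17:30-17:55.
Callum ∩ Hamid ∩ Lila: 11:55-12:50, 13:40-15:10.
Callum ∩ Hamid ∩ Lila ∩ Esperanza: 11:55-12:50, 13:40-15:10.
Summing the common windows: 55 + 90 = 145 minutes.

145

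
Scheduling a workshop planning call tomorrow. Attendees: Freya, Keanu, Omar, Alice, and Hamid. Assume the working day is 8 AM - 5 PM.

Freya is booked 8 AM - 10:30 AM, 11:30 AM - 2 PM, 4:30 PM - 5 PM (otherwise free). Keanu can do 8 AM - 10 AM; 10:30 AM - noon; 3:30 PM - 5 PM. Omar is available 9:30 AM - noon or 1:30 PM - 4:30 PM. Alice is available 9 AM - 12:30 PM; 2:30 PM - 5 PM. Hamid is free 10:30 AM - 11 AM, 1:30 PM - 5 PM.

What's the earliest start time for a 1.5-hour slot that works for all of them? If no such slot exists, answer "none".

none

Freya free: 10:30-11:30, 14:00-16:30 (invert busy blocks within the working day).
Keanu free: 08:00-10:00, 10:30-12:00, 15:30-17:00.
Omar free: 09:30-12:00, 13:30-16:30.
Alice free: 09:00-12:30, 14:30-17:00.
Hamid free: 10:30-11:00, 13:30-17:00.
Freya ∩ Keanu: 10:30-11:30, 15:30-16:30.
Freya ∩ Keanu ∩ Omar: 10:30-11:30, 15:30-16:30.
Freya ∩ Keanu ∩ Omar ∩ Alice: 10:30-11:30, 15:30-16:30.
Freya ∩ Keanu ∩ Omar ∩ Alice ∩ Hamid: 10:30-11:00, 15:30-16:30.
No common window is at least 90 minutes long.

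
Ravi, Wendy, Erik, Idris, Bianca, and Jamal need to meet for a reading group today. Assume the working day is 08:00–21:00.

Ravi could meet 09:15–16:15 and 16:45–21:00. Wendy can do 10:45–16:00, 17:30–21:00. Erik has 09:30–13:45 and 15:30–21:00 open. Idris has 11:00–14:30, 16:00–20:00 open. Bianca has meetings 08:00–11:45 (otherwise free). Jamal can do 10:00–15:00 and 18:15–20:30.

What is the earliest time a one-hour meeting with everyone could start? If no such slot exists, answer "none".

Ravi free: 09:15-16:15, 16:45-21:00.
Wendy free: 10:45-16:00, 17:30-21:00.
Erik free: 09:30-13:45, 15:30-21:00.
Idris free: 11:00-14:30, 16:00-20:00.
Bianca free: 11:45-21:00 (invert busy blocks within the working day).
Jamal free: 10:00-15:00, 18:15-20:30.
Ravi ∩ Wendy: 10:45-16:00, 17:30-21:00.
Ravi ∩ Wendy ∩ Erik: 10:45-13:45, 15:30-16:00, 17:30-21:00.
Ravi ∩ Wendy ∩ Erik ∩ Idris: 11:00-13:45, 17:30-20:00.
Ravi ∩ Wendy ∩ Erik ∩ Idris ∩ Bianca: 11:45-13:45, 17:30-20:00.
Ravi ∩ Wendy ∩ Erik ∩ Idris ∩ Bianca ∩ Jamal: 11:45-13:45, 18:15-20:00.
The first common window of at least 60 minutes is 11:45-13:45, so the earliest start is 11:45.

11:45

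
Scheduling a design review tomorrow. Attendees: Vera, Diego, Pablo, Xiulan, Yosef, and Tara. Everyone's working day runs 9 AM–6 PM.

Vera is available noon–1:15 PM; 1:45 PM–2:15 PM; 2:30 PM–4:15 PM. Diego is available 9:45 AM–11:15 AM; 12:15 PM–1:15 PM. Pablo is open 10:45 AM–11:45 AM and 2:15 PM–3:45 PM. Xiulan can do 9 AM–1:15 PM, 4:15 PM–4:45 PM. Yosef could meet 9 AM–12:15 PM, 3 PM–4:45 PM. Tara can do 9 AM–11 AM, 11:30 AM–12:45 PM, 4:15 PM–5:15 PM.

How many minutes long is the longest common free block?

0

Vera ∩ Diego: 12:15-13:15.
Vera ∩ Diego ∩ Pablo: ∅.
Vera ∩ Diego ∩ Pablo ∩ Xiulan: ∅.
Vera ∩ Diego ∩ Pablo ∩ Xiulan ∩ Yosef: ∅.
Vera ∩ Diego ∩ Pablo ∩ Xiulan ∩ Yosef ∩ Tara: ∅.
There is no time when everyone is free.
No common window exists, so the longest block is 0 minutes.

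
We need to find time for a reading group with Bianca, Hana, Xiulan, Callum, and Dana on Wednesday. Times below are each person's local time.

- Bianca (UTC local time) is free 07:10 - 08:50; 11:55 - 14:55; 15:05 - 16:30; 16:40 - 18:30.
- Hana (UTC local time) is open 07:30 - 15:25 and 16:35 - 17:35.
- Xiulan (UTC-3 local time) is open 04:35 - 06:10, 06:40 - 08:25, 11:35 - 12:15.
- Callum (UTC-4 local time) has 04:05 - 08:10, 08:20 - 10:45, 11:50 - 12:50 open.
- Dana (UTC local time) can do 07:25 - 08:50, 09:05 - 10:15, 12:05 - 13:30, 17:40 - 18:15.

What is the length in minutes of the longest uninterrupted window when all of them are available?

45

Bianca in UTC: 07:10-08:50, 11:55-14:55, 15:05-16:30, 16:40-18:30.
Hana in UTC: 07:30-15:25, 16:35-17:35.
Xiulan in UTC: 07:35-09:10, 09:40-11:25, 14:35-15:15 (add 3h to convert from UTC-3).
Callum in UTC: 08:05-12:10, 12:20-14:45, 15:50-16:50 (add 4h to convert from UTC-4).
Dana in UTC: 07:25-08:50, 09:05-10:15, 12:05-13:30, 17:40-18:15.
Bianca ∩ Hana: 07:30-08:50, 11:55-14:55, 15:05-15:25, 16:40-17:35.
Bianca ∩ Hana ∩ Xiulan: 07:35-08:50, 14:35-14:55, 15:05-15:15.
Bianca ∩ Hana ∩ Xiulan ∩ Callum: 08:05-08:50, 14:35-14:45.
Bianca ∩ Hana ∩ Xiulan ∩ Callum ∩ Dana: 08:05-08:50.
Those are the intersection windows.
The longest is 08:05-08:50 at 45 minutes.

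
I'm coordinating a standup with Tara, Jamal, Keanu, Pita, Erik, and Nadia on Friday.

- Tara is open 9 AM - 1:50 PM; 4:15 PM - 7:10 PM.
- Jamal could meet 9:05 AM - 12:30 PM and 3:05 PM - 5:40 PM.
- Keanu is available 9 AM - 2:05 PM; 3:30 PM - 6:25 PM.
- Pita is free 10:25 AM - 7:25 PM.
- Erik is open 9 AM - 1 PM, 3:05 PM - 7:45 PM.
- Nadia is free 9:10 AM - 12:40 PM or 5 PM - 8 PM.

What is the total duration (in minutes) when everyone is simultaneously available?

165

Tara ∩ Jamal: 09:05-12:30, 16:15-17:40.
Tara ∩ Jamal ∩ Keanu: 09:05-12:30, 16:15-17:40.
Tara ∩ Jamal ∩ Keanu ∩ Pita: 10:25-12:30, 16:15-17:40.
Tara ∩ Jamal ∩ Keanu ∩ Pita ∩ Erik: 10:25-12:30, 16:15-17:40.
Tara ∩ Jamal ∩ Keanu ∩ Pita ∩ Erik ∩ Nadia: 10:25-12:30, 17:00-17:40.
Summing the common windows: 125 + 40 = 165 minutes.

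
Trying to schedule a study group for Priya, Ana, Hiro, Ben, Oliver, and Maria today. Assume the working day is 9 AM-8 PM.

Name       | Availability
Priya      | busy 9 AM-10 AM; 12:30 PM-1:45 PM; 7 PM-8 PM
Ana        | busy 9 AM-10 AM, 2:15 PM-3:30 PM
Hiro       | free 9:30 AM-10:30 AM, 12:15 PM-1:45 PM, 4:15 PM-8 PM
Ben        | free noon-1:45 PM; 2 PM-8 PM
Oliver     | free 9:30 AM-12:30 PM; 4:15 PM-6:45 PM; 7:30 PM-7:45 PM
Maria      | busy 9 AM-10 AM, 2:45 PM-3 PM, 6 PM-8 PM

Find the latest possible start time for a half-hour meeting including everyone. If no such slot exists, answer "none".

17:30

Priya free: 10:00-12:30, 13:45-19:00 (invert busy blocks within the working day).
Ana free: 10:00-14:15, 15:30-20:00 (invert busy blocks within the working day).
Hiro free: 09:30-10:30, 12:15-13:45, 16:15-20:00.
Ben free: 12:00-13:45, 14:00-20:00.
Oliver free: 09:30-12:30, 16:15-18:45, 19:30-19:45.
Maria free: 10:00-14:45, 15:00-18:00 (invert busy blocks within the working day).
Priya ∩ Ana: 10:00-12:30, 13:45-14:15, 15:30-19:00.
Priya ∩ Ana ∩ Hiro: 10:00-10:30, 12:15-12:30, 16:15-19:00.
Priya ∩ Ana ∩ Hiro ∩ Ben: 12:15-12:30, 16:15-19:00.
Priya ∩ Ana ∩ Hiro ∩ Ben ∩ Oliver: 12:15-12:30, 16:15-18:45.
Priya ∩ Ana ∩ Hiro ∩ Ben ∩ Oliver ∩ Maria: 12:15-12:30, 16:15-18:00.
The last common window of at least 30 minutes is 16:15-18:00; a 30-minute meeting can start as late as 17:30 and still end by 18:00.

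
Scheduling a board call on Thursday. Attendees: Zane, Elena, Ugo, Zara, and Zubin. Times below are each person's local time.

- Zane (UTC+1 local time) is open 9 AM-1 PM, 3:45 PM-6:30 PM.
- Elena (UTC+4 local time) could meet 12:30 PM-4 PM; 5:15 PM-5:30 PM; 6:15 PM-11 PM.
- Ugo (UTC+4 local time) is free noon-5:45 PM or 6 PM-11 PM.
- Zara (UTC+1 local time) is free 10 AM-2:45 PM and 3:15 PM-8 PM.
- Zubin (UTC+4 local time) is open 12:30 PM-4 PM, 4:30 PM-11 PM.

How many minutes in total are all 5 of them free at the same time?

Zane in UTC: 08:00-12:00, 14:45-17:30 (subtract 1h to convert from UTC+1).
Elena in UTC: 08:30-12:00, 13:15-13:30, 14:15-19:00 (subtract 4h to convert from UTC+4).
Ugo in UTC: 08:00-13:45, 14:00-19:00 (subtract 4h to convert from UTC+4).
Zara in UTC: 09:00-13:45, 14:15-19:00 (subtract 1h to convert from UTC+1).
Zubin in UTC: 08:30-12:00, 12:30-19:00 (subtract 4h to convert from UTC+4).
Zane ∩ Elena: 08:30-12:00, 14:45-17:30.
Zane ∩ Elena ∩ Ugo: 08:30-12:00, 14:45-17:30.
Zane ∩ Elena ∩ Ugo ∩ Zara: 09:00-12:00, 14:45-17:30.
Zane ∩ Elena ∩ Ugo ∩ Zara ∩ Zubin: 09:00-12:00, 14:45-17:30.
Summing the common windows: 180 + 165 = 345 minutes.

345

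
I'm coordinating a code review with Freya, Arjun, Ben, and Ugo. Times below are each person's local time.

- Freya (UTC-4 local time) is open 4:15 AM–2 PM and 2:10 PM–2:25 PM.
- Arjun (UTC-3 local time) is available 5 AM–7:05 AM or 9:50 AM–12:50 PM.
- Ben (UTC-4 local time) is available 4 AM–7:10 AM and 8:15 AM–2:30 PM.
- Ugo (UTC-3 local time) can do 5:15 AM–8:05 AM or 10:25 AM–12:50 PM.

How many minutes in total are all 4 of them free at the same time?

255

Freya in UTC: 08:15-18:00, 18:10-18:25 (add 4h to convert from UTC-4).
Arjun in UTC: 08:00-10:05, 12:50-15:50 (add 3h to convert from UTC-3).
Ben in UTC: 08:00-11:10, 12:15-18:30 (add 4h to convert from UTC-4).
Ugo in UTC: 08:15-11:05, 13:25-15:50 (add 3h to convert from UTC-3).
Freya ∩ Arjun: 08:15-10:05, 12:50-15:50.
Freya ∩ Arjun ∩ Ben: 08:15-10:05, 12:50-15:50.
Freya ∩ Arjun ∩ Ben ∩ Ugo: 08:15-10:05, 13:25-15:50.
Summing the common windows: 110 + 145 = 255 minutes.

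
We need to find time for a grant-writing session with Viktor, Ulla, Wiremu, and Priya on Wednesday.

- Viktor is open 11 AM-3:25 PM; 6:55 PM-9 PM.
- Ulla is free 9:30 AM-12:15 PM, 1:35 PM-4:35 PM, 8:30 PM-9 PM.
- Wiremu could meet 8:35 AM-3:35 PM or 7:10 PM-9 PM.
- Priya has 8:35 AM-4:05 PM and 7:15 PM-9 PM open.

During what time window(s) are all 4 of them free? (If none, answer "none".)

Viktor ∩ Ulla: 11:00-12:15, 13:35-15:25, 20:30-21:00.
Viktor ∩ Ulla ∩ Wiremu: 11:00-12:15, 13:35-15:25, 20:30-21:00.
Viktor ∩ Ulla ∩ Wiremu ∩ Priya: 11:00-12:15, 13:35-15:25, 20:30-21:00.

11:00-12:15, 13:35-15:25, 20:30-21:00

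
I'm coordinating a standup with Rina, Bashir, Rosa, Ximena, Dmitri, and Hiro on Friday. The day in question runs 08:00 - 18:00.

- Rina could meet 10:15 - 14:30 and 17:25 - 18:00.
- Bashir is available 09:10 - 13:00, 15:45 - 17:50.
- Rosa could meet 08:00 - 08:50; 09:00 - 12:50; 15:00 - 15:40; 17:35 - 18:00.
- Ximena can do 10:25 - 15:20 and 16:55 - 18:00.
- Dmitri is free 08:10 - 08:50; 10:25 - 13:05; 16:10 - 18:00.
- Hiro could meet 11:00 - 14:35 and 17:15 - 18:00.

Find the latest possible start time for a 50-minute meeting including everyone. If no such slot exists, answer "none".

Rina ∩ Bashir: 10:15-13:00, 17:25-17:50.
Rina ∩ Bashir ∩ Rosa: 10:15-12:50, 17:35-17:50.
Rina ∩ Bashir ∩ Rosa ∩ Ximena: 10:25-12:50, 17:35-17:50.
Rina ∩ Bashir ∩ Rosa ∩ Ximena ∩ Dmitri: 10:25-12:50, 17:35-17:50.
Rina ∩ Bashir ∩ Rosa ∩ Ximena ∩ Dmitri ∩ Hiro: 11:00-12:50, 17:35-17:50.
Those are the intersection windows.
The last common window of at least 50 minutes is 11:00-12:50; a 50-minute meeting can start as late as 12:00 and still end by 12:50.

12:00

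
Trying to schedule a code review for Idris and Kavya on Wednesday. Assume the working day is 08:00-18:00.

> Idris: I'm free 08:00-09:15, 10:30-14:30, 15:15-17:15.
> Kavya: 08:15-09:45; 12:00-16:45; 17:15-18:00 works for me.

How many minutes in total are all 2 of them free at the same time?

300

Idris ∩ Kavya: 08:15-09:15, 12:00-14:30, 15:15-16:45.
Summing the common windows: 60 + 150 + 90 = 300 minutes.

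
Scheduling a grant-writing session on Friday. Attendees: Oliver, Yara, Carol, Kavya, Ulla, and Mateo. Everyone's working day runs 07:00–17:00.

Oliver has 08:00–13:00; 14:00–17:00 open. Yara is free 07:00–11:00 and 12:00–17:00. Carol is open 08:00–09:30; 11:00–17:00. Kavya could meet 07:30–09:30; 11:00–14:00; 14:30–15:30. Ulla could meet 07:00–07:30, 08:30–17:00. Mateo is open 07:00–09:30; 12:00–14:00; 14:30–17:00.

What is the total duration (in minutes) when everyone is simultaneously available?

Oliver ∩ Yara: 08:00-11:00, 12:00-13:00, 14:00-17:00.
Oliver ∩ Yara ∩ Carol: 08:00-09:30, 12:00-13:00, 14:00-17:00.
Oliver ∩ Yara ∩ Carol ∩ Kavya: 08:00-09:30, 12:00-13:00, 14:30-15:30.
Oliver ∩ Yara ∩ Carol ∩ Kavya ∩ Ulla: 08:30-09:30, 12:00-13:00, 14:30-15:30.
Oliver ∩ Yara ∩ Carol ∩ Kavya ∩ Ulla ∩ Mateo: 08:30-09:30, 12:00-13:00, 14:30-15:30.
Summing the common windows: 60 + 60 + 60 = 180 minutes.

180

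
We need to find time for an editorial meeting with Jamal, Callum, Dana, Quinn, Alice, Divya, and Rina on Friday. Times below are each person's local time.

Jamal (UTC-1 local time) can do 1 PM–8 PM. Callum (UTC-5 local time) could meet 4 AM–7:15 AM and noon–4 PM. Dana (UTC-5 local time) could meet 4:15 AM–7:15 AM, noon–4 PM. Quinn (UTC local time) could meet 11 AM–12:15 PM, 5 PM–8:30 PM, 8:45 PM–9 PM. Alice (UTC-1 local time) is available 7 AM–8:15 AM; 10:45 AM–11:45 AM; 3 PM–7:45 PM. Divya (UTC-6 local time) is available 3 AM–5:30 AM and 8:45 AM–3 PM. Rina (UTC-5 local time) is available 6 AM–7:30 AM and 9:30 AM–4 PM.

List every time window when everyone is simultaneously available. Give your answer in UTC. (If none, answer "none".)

Jamal in UTC: 14:00-21:00 (add 1h to convert from UTC-1).
Callum in UTC: 09:00-12:15, 17:00-21:00 (add 5h to convert from UTC-5).
Dana in UTC: 09:15-12:15, 17:00-21:00 (add 5h to convert from UTC-5).
Quinn in UTC: 11:00-12:15, 17:00-20:30, 20:45-21:00.
Alice in UTC: 08:00-09:15, 11:45-12:45, 16:00-20:45 (add 1h to convert from UTC-1).
Divya in UTC: 09:00-11:30, 14:45-21:00 (add 6h to convert from UTC-6).
Rina in UTC: 11:00-12:30, 14:30-21:00 (add 5h to convert from UTC-5).
Jamal ∩ Callum: 17:00-21:00.
Jamal ∩ Callum ∩ Dana: 17:00-21:00.
Jamal ∩ Callum ∩ Dana ∩ Quinn: 17:00-20:30, 20:45-21:00.
Jamal ∩ Callum ∩ Dana ∩ Quinn ∩ Alice: 17:00-20:30.
Jamal ∩ Callum ∩ Dana ∩ Quinn ∩ Alice ∩ Divya: 17:00-20:30.
Jamal ∩ Callum ∩ Dana ∩ Quinn ∩ Alice ∩ Divya ∩ Rina: 17:00-20:30.

17:00-20:30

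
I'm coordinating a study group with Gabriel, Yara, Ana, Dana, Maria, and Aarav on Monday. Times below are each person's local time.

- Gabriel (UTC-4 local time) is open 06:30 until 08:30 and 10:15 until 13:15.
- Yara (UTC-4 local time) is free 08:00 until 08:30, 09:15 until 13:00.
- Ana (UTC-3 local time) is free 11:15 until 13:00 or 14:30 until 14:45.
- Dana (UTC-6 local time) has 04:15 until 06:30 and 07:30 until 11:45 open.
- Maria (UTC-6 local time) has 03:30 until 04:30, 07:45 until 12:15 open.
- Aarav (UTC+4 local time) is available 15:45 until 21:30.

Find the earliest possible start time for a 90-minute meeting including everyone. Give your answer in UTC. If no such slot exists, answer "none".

Gabriel in UTC: 10:30-12:30, 14:15-17:15 (add 4h to convert from UTC-4).
Yara in UTC: 12:00-12:30, 13:15-17:00 (add 4h to convert from UTC-4).
Ana in UTC: 14:15-16:00, 17:30-17:45 (add 3h to convert from UTC-3).
Dana in UTC: 10:15-12:30, 13:30-17:45 (add 6h to convert from UTC-6).
Maria in UTC: 09:30-10:30, 13:45-18:15 (add 6h to convert from UTC-6).
Aarav in UTC: 11:45-17:30 (subtract 4h to convert from UTC+4).
Gabriel ∩ Yara: 12:00-12:30, 14:15-17:00.
Gabriel ∩ Yara ∩ Ana: 14:15-16:00.
Gabriel ∩ Yara ∩ Ana ∩ Dana: 14:15-16:00.
Gabriel ∩ Yara ∩ Ana ∩ Dana ∩ Maria: 14:15-16:00.
Gabriel ∩ Yara ∩ Ana ∩ Dana ∩ Maria ∩ Aarav: 14:15-16:00.
So the common availability across everyone is 14:15-16:00.
The first common window of at least 90 minutes is 14:15-16:00, so the earliest start is 14:15.

14:15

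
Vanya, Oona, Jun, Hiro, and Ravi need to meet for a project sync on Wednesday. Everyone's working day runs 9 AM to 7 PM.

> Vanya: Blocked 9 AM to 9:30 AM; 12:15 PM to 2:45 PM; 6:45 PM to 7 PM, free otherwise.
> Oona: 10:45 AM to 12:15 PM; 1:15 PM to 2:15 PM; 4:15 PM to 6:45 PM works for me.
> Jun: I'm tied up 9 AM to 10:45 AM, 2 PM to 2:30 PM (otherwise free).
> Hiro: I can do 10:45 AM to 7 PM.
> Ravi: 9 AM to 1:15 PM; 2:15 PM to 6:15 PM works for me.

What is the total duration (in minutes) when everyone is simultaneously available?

Vanya free: 09:30-12:15, 14:45-18:45 (invert busy blocks within the working day).
Oona free: 10:45-12:15, 13:15-14:15, 16:15-18:45.
Jun free: 10:45-14:00, 14:30-19:00 (invert busy blocks within the working day).
Hiro free: 10:45-19:00.
Ravi free: 09:00-13:15, 14:15-18:15.
Vanya ∩ Oona: 10:45-12:15, 16:15-18:45.
Vanya ∩ Oona ∩ Jun: 10:45-12:15, 16:15-18:45.
Vanya ∩ Oona ∩ Jun ∩ Hiro: 10:45-12:15, 16:15-18:45.
Vanya ∩ Oona ∩ Jun ∩ Hiro ∩ Ravi: 10:45-12:15, 16:15-18:15.
Those are the intersection windows.
Summing the common windows: 90 + 120 = 210 minutes.

210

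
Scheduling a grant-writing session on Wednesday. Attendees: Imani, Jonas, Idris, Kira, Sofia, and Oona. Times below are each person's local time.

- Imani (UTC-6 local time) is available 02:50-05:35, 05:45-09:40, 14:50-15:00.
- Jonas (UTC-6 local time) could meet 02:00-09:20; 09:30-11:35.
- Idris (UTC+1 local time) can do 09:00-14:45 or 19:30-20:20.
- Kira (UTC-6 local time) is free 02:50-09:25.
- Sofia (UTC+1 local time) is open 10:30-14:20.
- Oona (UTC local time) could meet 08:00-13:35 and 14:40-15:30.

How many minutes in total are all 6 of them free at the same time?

Imani in UTC: 08:50-11:35, 11:45-15:40, 20:50-21:00 (add 6h to convert from UTC-6).
Jonas in UTC: 08:00-15:20, 15:30-17:35 (add 6h to convert from UTC-6).
Idris in UTC: 08:00-13:45, 18:30-19:20 (subtract 1h to convert from UTC+1).
Kira in UTC: 08:50-15:25 (add 6h to convert from UTC-6).
Sofia in UTC: 09:30-13:20 (subtract 1h to convert from UTC+1).
Oona in UTC: 08:00-13:35, 14:40-15:30.
Imani ∩ Jonas: 08:50-11:35, 11:45-15:20, 15:30-15:40.
Imani ∩ Jonas ∩ Idris: 08:50-11:35, 11:45-13:45.
Imani ∩ Jonas ∩ Idris ∩ Kira: 08:50-11:35, 11:45-13:45.
Imani ∩ Jonas ∩ Idris ∩ Kira ∩ Sofia: 09:30-11:35, 11:45-13:20.
Imani ∩ Jonas ∩ Idris ∩ Kira ∩ Sofia ∩ Oona: 09:30-11:35, 11:45-13:20.
Summing the common windows: 125 + 95 = 220 minutes.

220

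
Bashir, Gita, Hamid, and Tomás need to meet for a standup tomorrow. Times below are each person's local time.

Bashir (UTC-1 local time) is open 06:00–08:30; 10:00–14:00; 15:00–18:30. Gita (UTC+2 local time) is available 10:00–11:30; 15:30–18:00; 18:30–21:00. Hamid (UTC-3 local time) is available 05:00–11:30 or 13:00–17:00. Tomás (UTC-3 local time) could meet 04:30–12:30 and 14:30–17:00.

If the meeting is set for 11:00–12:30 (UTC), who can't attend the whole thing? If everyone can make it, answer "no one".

Gita

Bashir in UTC: 07:00-09:30, 11:00-15:00, 16:00-19:30 (add 1h to convert from UTC-1).
Gita in UTC: 08:00-09:30, 13:30-16:00, 16:30-19:00 (subtract 2h to convert from UTC+2).
Hamid in UTC: 08:00-14:30, 16:00-20:00 (add 3h to convert from UTC-3).
Tomás in UTC: 07:30-15:30, 17:30-20:00 (add 3h to convert from UTC-3).
Bashir: free for 11:00-12:30. Gita: not fully free for 11:00-12:30. Hamid: free for 11:00-12:30. Tomás: free for 11:00-12:30.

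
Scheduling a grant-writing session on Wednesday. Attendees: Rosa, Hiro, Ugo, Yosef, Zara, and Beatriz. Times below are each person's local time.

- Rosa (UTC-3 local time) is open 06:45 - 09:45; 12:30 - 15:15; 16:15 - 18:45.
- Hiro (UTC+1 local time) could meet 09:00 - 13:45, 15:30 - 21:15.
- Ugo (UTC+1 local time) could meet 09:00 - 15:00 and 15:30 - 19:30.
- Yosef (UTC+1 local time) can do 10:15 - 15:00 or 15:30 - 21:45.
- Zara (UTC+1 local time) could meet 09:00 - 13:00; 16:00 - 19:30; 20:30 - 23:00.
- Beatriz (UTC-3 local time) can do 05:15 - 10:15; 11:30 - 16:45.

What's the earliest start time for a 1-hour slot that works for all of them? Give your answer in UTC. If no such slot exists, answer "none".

Rosa in UTC: 09:45-12:45, 15:30-18:15, 19:15-21:45 (add 3h to convert from UTC-3).
Hiro in UTC: 08:00-12:45, 14:30-20:15 (subtract 1h to convert from UTC+1).
Ugo in UTC: 08:00-14:00, 14:30-18:30 (subtract 1h to convert from UTC+1).
Yosef in UTC: 09:15-14:00, 14:30-20:45 (subtract 1h to convert from UTC+1).
Zara in UTC: 08:00-12:00, 15:00-18:30, 19:30-22:00 (subtract 1h to convert from UTC+1).
Beatriz in UTC: 08:15-13:15, 14:30-19:45 (add 3h to convert from UTC-3).
Rosa ∩ Hiro: 09:45-12:45, 15:30-18:15, 19:15-20:15.
Rosa ∩ Hiro ∩ Ugo: 09:45-12:45, 15:30-18:15.
Rosa ∩ Hiro ∩ Ugo ∩ Yosef: 09:45-12:45, 15:30-18:15.
Rosa ∩ Hiro ∩ Ugo ∩ Yosef ∩ Zara: 09:45-12:00, 15:30-18:15.
Rosa ∩ Hiro ∩ Ugo ∩ Yosef ∩ Zara ∩ Beatriz: 09:45-12:00, 15:30-18:15.
The first common window of at least 60 minutes is 09:45-12:00, so the earliest start is 09:45.

09:45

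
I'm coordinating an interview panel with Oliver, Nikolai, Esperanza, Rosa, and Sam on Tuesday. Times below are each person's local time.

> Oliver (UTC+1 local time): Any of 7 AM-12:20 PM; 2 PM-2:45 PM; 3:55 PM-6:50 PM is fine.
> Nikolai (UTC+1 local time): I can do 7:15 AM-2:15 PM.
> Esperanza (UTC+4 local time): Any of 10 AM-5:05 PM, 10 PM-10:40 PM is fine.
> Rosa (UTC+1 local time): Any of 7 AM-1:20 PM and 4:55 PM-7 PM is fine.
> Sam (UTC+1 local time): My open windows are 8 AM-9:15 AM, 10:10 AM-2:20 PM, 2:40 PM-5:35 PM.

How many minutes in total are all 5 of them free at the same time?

205

Oliver in UTC: 06:00-11:20, 13:00-13:45, 14:55-17:50 (subtract 1h to convert from UTC+1).
Nikolai in UTC: 06:15-13:15 (subtract 1h to convert from UTC+1).
Esperanza in UTC: 06:00-13:05, 18:00-18:40 (subtract 4h to convert from UTC+4).
Rosa in UTC: 06:00-12:20, 15:55-18:00 (subtract 1h to convert from UTC+1).
Sam in UTC: 07:00-08:15, 09:10-13:20, 13:40-16:35 (subtract 1h to convert from UTC+1).
Oliver ∩ Nikolai: 06:15-11:20, 13:00-13:15.
Oliver ∩ Nikolai ∩ Esperanza: 06:15-11:20, 13:00-13:05.
Oliver ∩ Nikolai ∩ Esperanza ∩ Rosa: 06:15-11:20.
Oliver ∩ Nikolai ∩ Esperanza ∩ Rosa ∩ Sam: 07:00-08:15, 09:10-11:20.
Summing the common windows: 75 + 130 = 205 minutes.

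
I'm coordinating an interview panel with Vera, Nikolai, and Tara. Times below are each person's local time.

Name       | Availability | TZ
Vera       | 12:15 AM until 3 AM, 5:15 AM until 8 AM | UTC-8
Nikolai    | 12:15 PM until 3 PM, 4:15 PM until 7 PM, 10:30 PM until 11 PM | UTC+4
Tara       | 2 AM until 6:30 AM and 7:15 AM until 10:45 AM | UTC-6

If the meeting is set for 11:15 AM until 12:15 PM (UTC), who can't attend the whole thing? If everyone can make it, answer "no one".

Nikolai, Vera

Vera in UTC: 08:15-11:00, 13:15-16:00 (add 8h to convert from UTC-8).
Nikolai in UTC: 08:15-11:00, 12:15-15:00, 18:30-19:00 (subtract 4h to convert from UTC+4).
Tara in UTC: 08:00-12:30, 13:15-16:45 (add 6h to convert from UTC-6).
Vera: not fully free for 11:15-12:15. Nikolai: not fully free for 11:15-12:15. Tara: free for 11:15-12:15.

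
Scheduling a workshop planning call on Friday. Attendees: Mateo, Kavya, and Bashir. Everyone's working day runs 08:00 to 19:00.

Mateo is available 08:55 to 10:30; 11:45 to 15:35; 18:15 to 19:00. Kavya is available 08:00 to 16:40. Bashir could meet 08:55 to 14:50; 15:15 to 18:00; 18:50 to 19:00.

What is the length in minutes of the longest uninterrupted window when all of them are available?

185

Mateo ∩ Kavya: 08:55-10:30, 11:45-15:35.
Mateo ∩ Kavya ∩ Bashir: 08:55-10:30, 11:45-14:50, 15:15-15:35.
The longest is 11:45-14:50 at 185 minutes.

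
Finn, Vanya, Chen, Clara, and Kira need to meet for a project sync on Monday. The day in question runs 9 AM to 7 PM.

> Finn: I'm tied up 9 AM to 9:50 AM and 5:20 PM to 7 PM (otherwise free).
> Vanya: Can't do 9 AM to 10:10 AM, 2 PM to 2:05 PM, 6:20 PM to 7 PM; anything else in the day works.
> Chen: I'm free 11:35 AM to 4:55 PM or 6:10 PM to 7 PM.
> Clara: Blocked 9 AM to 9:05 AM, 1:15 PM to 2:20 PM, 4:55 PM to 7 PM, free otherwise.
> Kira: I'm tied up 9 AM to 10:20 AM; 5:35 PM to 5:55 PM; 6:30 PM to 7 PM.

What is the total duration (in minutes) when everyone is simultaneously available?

255

Finn free: 09:50-17:20 (invert busy blocks within the working day).
Vanya free: 10:10-14:00, 14:05-18:20 (invert busy blocks within the working day).
Chen free: 11:35-16:55, 18:10-19:00.
Clara free: 09:05-13:15, 14:20-16:55 (invert busy blocks within the working day).
Kira free: 10:20-17:35, 17:55-18:30 (invert busy blocks within the working day).
Finn ∩ Vanya: 10:10-14:00, 14:05-17:20.
Finn ∩ Vanya ∩ Chen: 11:35-14:00, 14:05-16:55.
Finn ∩ Vanya ∩ Chen ∩ Clara: 11:35-13:15, 14:20-16:55.
Finn ∩ Vanya ∩ Chen ∩ Clara ∩ Kira: 11:35-13:15, 14:20-16:55.
Summing the common windows: 100 + 155 = 255 minutes.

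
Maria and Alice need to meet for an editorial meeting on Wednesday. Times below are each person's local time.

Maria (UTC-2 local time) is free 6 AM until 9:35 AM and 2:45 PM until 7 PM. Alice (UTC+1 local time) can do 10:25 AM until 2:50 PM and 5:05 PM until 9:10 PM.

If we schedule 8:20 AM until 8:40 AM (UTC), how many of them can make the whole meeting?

1

Maria in UTC: 08:00-11:35, 16:45-21:00 (add 2h to convert from UTC-2).
Alice in UTC: 09:25-13:50, 16:05-20:10 (subtract 1h to convert from UTC+1).
Maria can make the full 08:20-08:40 slot — that's 1.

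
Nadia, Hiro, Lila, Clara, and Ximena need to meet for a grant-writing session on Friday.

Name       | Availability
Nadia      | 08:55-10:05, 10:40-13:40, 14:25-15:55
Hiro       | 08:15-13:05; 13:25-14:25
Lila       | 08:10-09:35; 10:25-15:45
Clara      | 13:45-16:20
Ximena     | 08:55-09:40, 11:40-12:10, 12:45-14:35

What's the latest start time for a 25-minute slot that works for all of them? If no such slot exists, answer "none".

none

Nadia ∩ Hiro: 08:55-10:05, 10:40-13:05, 13:25-13:40.
Nadia ∩ Hiro ∩ Lila: 08:55-09:35, 10:40-13:05, 13:25-13:40.
Nadia ∩ Hiro ∩ Lila ∩ Clara: ∅.
Nadia ∩ Hiro ∩ Lila ∩ Clara ∩ Ximena: ∅.
There is no time when everyone is free.
No common window is at least 25 minutes long.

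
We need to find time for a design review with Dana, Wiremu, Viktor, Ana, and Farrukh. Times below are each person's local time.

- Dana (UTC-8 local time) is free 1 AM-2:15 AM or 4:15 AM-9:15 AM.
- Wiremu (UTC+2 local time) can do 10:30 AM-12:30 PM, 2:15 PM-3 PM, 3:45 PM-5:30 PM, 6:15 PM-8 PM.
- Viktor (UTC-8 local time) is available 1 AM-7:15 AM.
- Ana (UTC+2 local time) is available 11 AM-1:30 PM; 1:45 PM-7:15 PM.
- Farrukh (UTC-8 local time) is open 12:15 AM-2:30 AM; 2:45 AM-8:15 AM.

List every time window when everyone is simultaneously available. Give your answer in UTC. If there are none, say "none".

Dana in UTC: 09:00-10:15, 12:15-17:15 (add 8h to convert from UTC-8).
Wiremu in UTC: 08:30-10:30, 12:15-13:00, 13:45-15:30, 16:15-18:00 (subtract 2h to convert from UTC+2).
Viktor in UTC: 09:00-15:15 (add 8h to convert from UTC-8).
Ana in UTC: 09:00-11:30, 11:45-17:15 (subtract 2h to convert from UTC+2).
Farrukh in UTC: 08:15-10:30, 10:45-16:15 (add 8h to convert from UTC-8).
Dana ∩ Wiremu: 09:00-10:15, 12:15-13:00, 13:45-15:30, 16:15-17:15.
Dana ∩ Wiremu ∩ Viktor: 09:00-10:15, 12:15-13:00, 13:45-15:15.
Dana ∩ Wiremu ∩ Viktor ∩ Ana: 09:00-10:15, 12:15-13:00, 13:45-15:15.
Dana ∩ Wiremu ∩ Viktor ∩ Ana ∩ Farrukh: 09:00-10:15, 12:15-13:00, 13:45-15:15.

09:00-10:15, 12:15-13:00, 13:45-15:15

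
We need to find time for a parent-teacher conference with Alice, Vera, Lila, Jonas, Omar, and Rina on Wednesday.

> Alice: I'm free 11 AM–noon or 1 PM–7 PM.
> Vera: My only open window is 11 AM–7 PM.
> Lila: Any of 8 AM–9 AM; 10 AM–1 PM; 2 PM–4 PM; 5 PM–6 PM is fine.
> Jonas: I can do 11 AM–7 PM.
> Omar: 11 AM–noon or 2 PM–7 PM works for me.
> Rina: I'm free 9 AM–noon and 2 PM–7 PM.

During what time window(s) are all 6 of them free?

Alice ∩ Vera: 11:00-12:00, 13:00-19:00.
Alice ∩ Vera ∩ Lila: 11:00-12:00, 14:00-16:00, 17:00-18:00.
Alice ∩ Vera ∩ Lila ∩ Jonas: 11:00-12:00, 14:00-16:00, 17:00-18:00.
Alice ∩ Vera ∩ Lila ∩ Jonas ∩ Omar: 11:00-12:00, 14:00-16:00, 17:00-18:00.
Alice ∩ Vera ∩ Lila ∩ Jonas ∩ Omar ∩ Rina: 11:00-12:00, 14:00-16:00, 17:00-18:00.
So the common availability across everyone is 11:00-12:00, 14:00-16:00, 17:00-18:00.

11:00-12:00, 14:00-16:00, 17:00-18:00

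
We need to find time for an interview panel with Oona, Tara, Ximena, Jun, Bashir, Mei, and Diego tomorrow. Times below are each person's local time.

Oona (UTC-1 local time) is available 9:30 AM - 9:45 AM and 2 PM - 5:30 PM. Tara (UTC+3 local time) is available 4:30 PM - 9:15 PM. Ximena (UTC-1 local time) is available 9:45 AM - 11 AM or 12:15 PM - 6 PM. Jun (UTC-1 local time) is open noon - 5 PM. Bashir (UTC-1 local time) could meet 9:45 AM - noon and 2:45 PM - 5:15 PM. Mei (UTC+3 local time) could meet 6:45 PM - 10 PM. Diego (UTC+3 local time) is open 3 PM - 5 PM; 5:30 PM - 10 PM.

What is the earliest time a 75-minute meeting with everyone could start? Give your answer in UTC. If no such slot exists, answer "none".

15:45

Oona in UTC: 10:30-10:45, 15:00-18:30 (add 1h to convert from UTC-1).
Tara in UTC: 13:30-18:15 (subtract 3h to convert from UTC+3).
Ximena in UTC: 10:45-12:00, 13:15-19:00 (add 1h to convert from UTC-1).
Jun in UTC: 13:00-18:00 (add 1h to convert from UTC-1).
Bashir in UTC: 10:45-13:00, 15:45-18:15 (add 1h to convert from UTC-1).
Mei in UTC: 15:45-19:00 (subtract 3h to convert from UTC+3).
Diego in UTC: 12:00-14:00, 14:30-19:00 (subtract 3h to convert from UTC+3).
Oona ∩ Tara: 15:00-18:15.
Oona ∩ Tara ∩ Ximena: 15:00-18:15.
Oona ∩ Tara ∩ Ximena ∩ Jun: 15:00-18:00.
Oona ∩ Tara ∩ Ximena ∩ Jun ∩ Bashir: 15:45-18:00.
Oona ∩ Tara ∩ Ximena ∩ Jun ∩ Bashir ∩ Mei: 15:45-18:00.
Oona ∩ Tara ∩ Ximena ∩ Jun ∩ Bashir ∩ Mei ∩ Diego: 15:45-18:00.
Those are the intersection windows.
The first common window of at least 75 minutes is 15:45-18:00, so the earliest start is 15:45.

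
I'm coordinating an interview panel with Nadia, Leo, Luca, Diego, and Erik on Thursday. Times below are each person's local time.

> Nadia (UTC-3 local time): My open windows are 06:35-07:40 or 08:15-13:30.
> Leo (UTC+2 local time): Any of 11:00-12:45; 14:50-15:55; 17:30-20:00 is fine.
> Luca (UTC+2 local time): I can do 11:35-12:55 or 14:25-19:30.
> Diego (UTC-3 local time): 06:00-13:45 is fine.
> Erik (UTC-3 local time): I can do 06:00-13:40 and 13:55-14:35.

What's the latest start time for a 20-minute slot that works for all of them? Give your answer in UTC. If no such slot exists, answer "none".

Nadia in UTC: 09:35-10:40, 11:15-16:30 (add 3h to convert from UTC-3).
Leo in UTC: 09:00-10:45, 12:50-13:55, 15:30-18:00 (subtract 2h to convert from UTC+2).
Luca in UTC: 09:35-10:55, 12:25-17:30 (subtract 2h to convert from UTC+2).
Diego in UTC: 09:00-16:45 (add 3h to convert from UTC-3).
Erik in UTC: 09:00-16:40, 16:55-17:35 (add 3h to convert from UTC-3).
Nadia ∩ Leo: 09:35-10:40, 12:50-13:55, 15:30-16:30.
Nadia ∩ Leo ∩ Luca: 09:35-10:40, 12:50-13:55, 15:30-16:30.
Nadia ∩ Leo ∩ Luca ∩ Diego: 09:35-10:40, 12:50-13:55, 15:30-16:30.
Nadia ∩ Leo ∩ Luca ∩ Diego ∩ Erik: 09:35-10:40, 12:50-13:55, 15:30-16:30.
The last common window of at least 20 minutes is 15:30-16:30; a 20-minute meeting can start as late as 16:10 and still end by 16:30.

16:10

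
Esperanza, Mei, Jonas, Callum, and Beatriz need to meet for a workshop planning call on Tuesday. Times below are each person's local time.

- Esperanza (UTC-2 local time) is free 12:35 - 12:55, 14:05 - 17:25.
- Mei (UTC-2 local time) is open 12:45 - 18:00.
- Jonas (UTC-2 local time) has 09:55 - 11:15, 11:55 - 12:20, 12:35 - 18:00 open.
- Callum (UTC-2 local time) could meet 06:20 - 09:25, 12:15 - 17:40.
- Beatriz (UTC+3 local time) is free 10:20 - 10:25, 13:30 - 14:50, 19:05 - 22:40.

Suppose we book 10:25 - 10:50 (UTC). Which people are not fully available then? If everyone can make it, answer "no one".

Esperanza in UTC: 14:35-14:55, 16:05-19:25 (add 2h to convert from UTC-2).
Mei in UTC: 14:45-20:00 (add 2h to convert from UTC-2).
Jonas in UTC: 11:55-13:15, 13:55-14:20, 14:35-20:00 (add 2h to convert from UTC-2).
Callum in UTC: 08:20-11:25, 14:15-19:40 (add 2h to convert from UTC-2).
Beatriz in UTC: 07:20-07:25, 10:30-11:50, 16:05-19:40 (subtract 3h to convert from UTC+3).
Esperanza: not fully free for 10:25-10:50. Mei: not fully free for 10:25-10:50. Jonas: not fully free for 10:25-10:50. Callum: free for 10:25-10:50. Beatriz: not fully free for 10:25-10:50.

Beatriz, Esperanza, Jonas, Mei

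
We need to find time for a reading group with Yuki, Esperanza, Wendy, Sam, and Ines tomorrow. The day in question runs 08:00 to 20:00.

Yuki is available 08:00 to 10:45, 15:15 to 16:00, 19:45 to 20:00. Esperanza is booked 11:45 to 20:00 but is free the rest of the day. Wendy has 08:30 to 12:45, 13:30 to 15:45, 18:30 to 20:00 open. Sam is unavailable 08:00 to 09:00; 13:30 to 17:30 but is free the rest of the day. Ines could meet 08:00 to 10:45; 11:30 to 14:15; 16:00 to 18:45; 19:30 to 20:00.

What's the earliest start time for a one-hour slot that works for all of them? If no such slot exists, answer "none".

09:00

Yuki free: 08:00-10:45, 15:15-16:00, 19:45-20:00.
Esperanza free: 08:00-11:45 (invert busy blocks within the working day).
Wendy free: 08:30-12:45, 13:30-15:45, 18:30-20:00.
Sam free: 09:00-13:30, 17:30-20:00 (invert busy blocks within the working day).
Ines free: 08:00-10:45, 11:30-14:15, 16:00-18:45, 19:30-20:00.
Yuki ∩ Esperanza: 08:00-10:45.
Yuki ∩ Esperanza ∩ Wendy: 08:30-10:45.
Yuki ∩ Esperanza ∩ Wendy ∩ Sam: 09:00-10:45.
Yuki ∩ Esperanza ∩ Wendy ∩ Sam ∩ Ines: 09:00-10:45.
So the common availability across everyone is 09:00-10:45.
The first common window of at least 60 minutes is 09:00-10:45, so the earliest start is 09:00.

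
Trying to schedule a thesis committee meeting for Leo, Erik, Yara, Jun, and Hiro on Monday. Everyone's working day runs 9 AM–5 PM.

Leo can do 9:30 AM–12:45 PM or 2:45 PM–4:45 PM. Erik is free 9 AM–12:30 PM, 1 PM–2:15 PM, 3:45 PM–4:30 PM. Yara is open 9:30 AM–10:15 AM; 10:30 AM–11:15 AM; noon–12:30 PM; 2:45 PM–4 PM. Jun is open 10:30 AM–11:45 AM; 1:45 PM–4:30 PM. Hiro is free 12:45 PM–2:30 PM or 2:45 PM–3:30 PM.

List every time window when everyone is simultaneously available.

Leo ∩ Erik: 09:30-12:30, 15:45-16:30.
Leo ∩ Erik ∩ Yara: 09:30-10:15, 10:30-11:15, 12:00-12:30, 15:45-16:00.
Leo ∩ Erik ∩ Yara ∩ Jun: 10:30-11:15, 15:45-16:00.
Leo ∩ Erik ∩ Yara ∩ Jun ∩ Hiro: ∅.
There is no time when everyone is free.

none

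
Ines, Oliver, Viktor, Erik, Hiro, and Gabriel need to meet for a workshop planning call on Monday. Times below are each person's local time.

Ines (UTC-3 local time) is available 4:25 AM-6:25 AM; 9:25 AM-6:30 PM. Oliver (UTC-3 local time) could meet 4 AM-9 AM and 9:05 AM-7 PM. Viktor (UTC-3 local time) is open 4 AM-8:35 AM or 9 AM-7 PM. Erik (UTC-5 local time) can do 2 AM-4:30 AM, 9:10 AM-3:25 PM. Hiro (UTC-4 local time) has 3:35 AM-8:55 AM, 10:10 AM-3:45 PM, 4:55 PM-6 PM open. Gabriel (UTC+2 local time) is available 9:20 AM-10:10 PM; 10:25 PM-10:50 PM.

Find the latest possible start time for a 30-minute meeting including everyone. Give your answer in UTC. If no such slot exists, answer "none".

Ines in UTC: 07:25-09:25, 12:25-21:30 (add 3h to convert from UTC-3).
Oliver in UTC: 07:00-12:00, 12:05-22:00 (add 3h to convert from UTC-3).
Viktor in UTC: 07:00-11:35, 12:00-22:00 (add 3h to convert from UTC-3).
Erik in UTC: 07:00-09:30, 14:10-20:25 (add 5h to convert from UTC-5).
Hiro in UTC: 07:35-12:55, 14:10-19:45, 20:55-22:00 (add 4h to convert from UTC-4).
Gabriel in UTC: 07:20-20:10, 20:25-20:50 (subtract 2h to convert from UTC+2).
Ines ∩ Oliver: 07:25-09:25, 12:25-21:30.
Ines ∩ Oliver ∩ Viktor: 07:25-09:25, 12:25-21:30.
Ines ∩ Oliver ∩ Viktor ∩ Erik: 07:25-09:25, 14:10-20:25.
Ines ∩ Oliver ∩ Viktor ∩ Erik ∩ Hiro: 07:35-09:25, 14:10-19:45.
Ines ∩ Oliver ∩ Viktor ∩ Erik ∩ Hiro ∩ Gabriel: 07:35-09:25, 14:10-19:45.
The last common window of at least 30 minutes is 14:10-19:45; a 30-minute meeting can start as late as 19:15 and still end by 19:45.

19:15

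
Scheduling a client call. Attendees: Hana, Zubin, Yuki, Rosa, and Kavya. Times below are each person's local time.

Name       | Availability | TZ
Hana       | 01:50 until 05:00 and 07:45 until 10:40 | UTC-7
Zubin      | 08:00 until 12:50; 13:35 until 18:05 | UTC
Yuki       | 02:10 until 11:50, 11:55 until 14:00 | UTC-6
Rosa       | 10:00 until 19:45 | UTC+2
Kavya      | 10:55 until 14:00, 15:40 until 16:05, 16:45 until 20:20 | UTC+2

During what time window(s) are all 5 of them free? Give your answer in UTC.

Hana in UTC: 08:50-12:00, 14:45-17:40 (add 7h to convert from UTC-7).
Zubin in UTC: 08:00-12:50, 13:35-18:05.
Yuki in UTC: 08:10-17:50, 17:55-20:00 (add 6h to convert from UTC-6).
Rosa in UTC: 08:00-17:45 (subtract 2h to convert from UTC+2).
Kavya in UTC: 08:55-12:00, 13:40-14:05, 14:45-18:20 (subtract 2h to convert from UTC+2).
Hana ∩ Zubin: 08:50-12:00, 14:45-17:40.
Hana ∩ Zubin ∩ Yuki: 08:50-12:00, 14:45-17:40.
Hana ∩ Zubin ∩ Yuki ∩ Rosa: 08:50-12:00, 14:45-17:40.
Hana ∩ Zubin ∩ Yuki ∩ Rosa ∩ Kavya: 08:55-12:00, 14:45-17:40.
So the common availability across everyone is 08:55-12:00, 14:45-17:40.

08:55-12:00, 14:45-17:40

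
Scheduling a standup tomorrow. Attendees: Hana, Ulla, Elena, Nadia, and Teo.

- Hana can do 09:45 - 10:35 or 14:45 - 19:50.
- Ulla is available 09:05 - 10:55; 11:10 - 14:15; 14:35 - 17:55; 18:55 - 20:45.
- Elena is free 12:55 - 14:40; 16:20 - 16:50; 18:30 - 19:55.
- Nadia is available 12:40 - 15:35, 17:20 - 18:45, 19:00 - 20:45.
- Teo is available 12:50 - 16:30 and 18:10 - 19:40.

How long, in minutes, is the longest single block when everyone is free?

Hana ∩ Ulla: 09:45-10:35, 14:45-17:55, 18:55-19:50.
Hana ∩ Ulla ∩ Elena: 16:20-16:50, 18:55-19:50.
Hana ∩ Ulla ∩ Elena ∩ Nadia: 19:00-19:50.
Hana ∩ Ulla ∩ Elena ∩ Nadia ∩ Teo: 19:00-19:40.
The longest is 19:00-19:40 at 40 minutes.

40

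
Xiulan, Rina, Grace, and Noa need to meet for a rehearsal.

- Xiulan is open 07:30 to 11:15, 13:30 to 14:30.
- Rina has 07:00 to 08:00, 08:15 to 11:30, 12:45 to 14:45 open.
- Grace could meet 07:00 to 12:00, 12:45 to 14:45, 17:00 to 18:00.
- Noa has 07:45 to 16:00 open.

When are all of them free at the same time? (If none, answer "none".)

Xiulan ∩ Rina: 07:30-08:00, 08:15-11:15, 13:30-14:30.
Xiulan ∩ Rina ∩ Grace: 07:30-08:00, 08:15-11:15, 13:30-14:30.
Xiulan ∩ Rina ∩ Grace ∩ Noa: 07:45-08:00, 08:15-11:15, 13:30-14:30.

07:45-08:00, 08:15-11:15, 13:30-14:30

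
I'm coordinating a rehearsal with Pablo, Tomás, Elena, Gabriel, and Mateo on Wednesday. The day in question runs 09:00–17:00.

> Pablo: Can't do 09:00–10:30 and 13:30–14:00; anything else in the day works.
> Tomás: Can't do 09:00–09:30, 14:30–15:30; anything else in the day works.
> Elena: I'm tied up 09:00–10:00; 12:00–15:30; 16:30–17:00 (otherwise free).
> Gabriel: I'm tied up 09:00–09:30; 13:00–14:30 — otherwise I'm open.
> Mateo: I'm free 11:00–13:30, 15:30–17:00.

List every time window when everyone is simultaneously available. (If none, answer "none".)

Pablo free: 10:30-13:30, 14:00-17:00 (invert busy blocks within the working day).
Tomás free: 09:30-14:30, 15:30-17:00 (invert busy blocks within the working day).
Elena free: 10:00-12:00, 15:30-16:30 (invert busy blocks within the working day).
Gabriel free: 09:30-13:00, 14:30-17:00 (invert busy blocks within the working day).
Mateo free: 11:00-13:30, 15:30-17:00.
Pablo ∩ Tomás: 10:30-13:30, 14:00-14:30, 15:30-17:00.
Pablo ∩ Tomás ∩ Elena: 10:30-12:00, 15:30-16:30.
Pablo ∩ Tomás ∩ Elena ∩ Gabriel: 10:30-12:00, 15:30-16:30.
Pablo ∩ Tomás ∩ Elena ∩ Gabriel ∩ Mateo: 11:00-12:00, 15:30-16:30.
So the common availability across everyone is 11:00-12:00, 15:30-16:30.

11:00-12:00, 15:30-16:30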